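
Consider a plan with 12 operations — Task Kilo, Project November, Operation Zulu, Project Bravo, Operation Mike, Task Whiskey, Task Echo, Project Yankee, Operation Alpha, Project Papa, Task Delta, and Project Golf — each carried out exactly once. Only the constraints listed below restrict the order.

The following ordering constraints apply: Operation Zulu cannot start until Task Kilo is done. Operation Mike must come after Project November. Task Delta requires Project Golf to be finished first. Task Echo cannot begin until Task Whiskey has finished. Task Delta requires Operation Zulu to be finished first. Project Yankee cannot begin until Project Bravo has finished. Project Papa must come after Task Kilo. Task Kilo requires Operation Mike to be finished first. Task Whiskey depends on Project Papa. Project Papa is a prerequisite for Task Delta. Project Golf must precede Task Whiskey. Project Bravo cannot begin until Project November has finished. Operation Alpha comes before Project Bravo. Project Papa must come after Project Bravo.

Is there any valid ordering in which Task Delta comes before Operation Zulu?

No

Following Operation Zulu → Task Delta, Operation Zulu must precede Task Delta in every valid ordering.
Hence Task Delta can never be scheduled before Operation Zulu.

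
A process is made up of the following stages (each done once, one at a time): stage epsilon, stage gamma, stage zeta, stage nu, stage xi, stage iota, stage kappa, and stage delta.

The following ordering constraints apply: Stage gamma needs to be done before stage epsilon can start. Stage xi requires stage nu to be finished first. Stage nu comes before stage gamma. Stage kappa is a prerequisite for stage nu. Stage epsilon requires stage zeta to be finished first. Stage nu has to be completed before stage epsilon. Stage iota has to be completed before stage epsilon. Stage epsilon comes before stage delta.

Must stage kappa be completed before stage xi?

Yes

There is a constraint chain stage kappa → stage nu → stage xi.
That forces stage kappa before stage xi in every valid schedule.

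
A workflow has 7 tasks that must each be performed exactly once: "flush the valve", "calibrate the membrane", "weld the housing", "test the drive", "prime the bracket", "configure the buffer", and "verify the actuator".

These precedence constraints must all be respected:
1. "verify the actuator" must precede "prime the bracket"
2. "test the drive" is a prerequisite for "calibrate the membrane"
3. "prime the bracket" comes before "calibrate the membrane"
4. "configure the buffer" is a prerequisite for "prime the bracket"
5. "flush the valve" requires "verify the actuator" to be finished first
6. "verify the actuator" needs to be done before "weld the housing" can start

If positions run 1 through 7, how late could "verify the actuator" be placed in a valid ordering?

3

The tasks that are forced after "verify the actuator", directly or by a chain of constraints, are "flush the valve", "calibrate the membrane", "weld the housing", "prime the bracket". That's 4 tasks.
So at least 4 tasks follow "verify the actuator", putting "verify the actuator" no later than position 3. That position is achievable by scheduling everything else first.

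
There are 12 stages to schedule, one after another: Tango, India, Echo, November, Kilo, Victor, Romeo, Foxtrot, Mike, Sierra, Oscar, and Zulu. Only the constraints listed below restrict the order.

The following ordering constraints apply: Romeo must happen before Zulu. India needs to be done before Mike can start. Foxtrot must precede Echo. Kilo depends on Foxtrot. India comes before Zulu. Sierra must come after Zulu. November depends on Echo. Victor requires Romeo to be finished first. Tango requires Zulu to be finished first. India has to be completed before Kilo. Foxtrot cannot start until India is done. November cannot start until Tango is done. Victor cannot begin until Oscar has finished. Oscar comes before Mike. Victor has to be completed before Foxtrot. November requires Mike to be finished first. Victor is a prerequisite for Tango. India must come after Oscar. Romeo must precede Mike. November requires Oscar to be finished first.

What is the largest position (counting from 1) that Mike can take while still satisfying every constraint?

Following the constraints forward from Mike, its only required successor is November.
With 1 mandatory successor out of 12 stages total, the latest slot for Mike is 12−1 = 11, and it's reachable by doing all non-successors before Mike.

11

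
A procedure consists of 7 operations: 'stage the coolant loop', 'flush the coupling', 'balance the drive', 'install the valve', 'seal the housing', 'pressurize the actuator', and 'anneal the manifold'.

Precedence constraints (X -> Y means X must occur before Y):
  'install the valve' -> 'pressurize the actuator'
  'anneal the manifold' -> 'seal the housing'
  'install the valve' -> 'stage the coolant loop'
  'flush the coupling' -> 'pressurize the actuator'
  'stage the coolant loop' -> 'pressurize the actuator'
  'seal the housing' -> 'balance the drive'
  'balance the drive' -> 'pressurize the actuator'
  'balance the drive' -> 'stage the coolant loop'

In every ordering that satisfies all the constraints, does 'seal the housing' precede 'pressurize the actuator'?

Yes

Following the dependencies: 'seal the housing' → 'balance the drive' → 'pressurize the actuator'.
So 'seal the housing' must precede 'pressurize the actuator' in any valid ordering.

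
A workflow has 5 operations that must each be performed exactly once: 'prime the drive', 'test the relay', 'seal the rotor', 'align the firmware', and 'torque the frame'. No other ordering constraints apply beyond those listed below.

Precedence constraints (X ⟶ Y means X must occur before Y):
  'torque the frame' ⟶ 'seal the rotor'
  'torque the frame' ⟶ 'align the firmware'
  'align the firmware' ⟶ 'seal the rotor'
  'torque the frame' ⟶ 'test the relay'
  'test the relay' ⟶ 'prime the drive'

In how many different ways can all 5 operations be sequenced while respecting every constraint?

6

'torque the frame' is the only operation with nothing required before it, so every ordering starts there.
Counting all ways to extend the partial order to a total order gives 6.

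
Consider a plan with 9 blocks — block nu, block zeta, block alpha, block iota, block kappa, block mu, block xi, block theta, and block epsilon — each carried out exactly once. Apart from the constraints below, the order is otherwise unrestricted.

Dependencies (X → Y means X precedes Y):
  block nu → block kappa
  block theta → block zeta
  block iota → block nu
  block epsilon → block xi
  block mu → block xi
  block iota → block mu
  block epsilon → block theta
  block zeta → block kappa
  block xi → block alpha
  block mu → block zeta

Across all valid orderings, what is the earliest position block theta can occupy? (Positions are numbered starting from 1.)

The only block forced before block theta (directly or transitively) is block epsilon.
With 1 mandatory predecessor, the earliest block theta can sit is position 1+1 = 2, and placing just that one first achieves it.

2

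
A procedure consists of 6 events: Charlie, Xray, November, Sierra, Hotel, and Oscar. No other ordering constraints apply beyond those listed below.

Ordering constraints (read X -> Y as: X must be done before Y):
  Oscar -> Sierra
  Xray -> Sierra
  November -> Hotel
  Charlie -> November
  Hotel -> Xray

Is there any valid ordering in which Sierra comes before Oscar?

Following Oscar → Sierra, Oscar must precede Sierra in every valid ordering.
Hence Sierra can never be scheduled before Oscar.

No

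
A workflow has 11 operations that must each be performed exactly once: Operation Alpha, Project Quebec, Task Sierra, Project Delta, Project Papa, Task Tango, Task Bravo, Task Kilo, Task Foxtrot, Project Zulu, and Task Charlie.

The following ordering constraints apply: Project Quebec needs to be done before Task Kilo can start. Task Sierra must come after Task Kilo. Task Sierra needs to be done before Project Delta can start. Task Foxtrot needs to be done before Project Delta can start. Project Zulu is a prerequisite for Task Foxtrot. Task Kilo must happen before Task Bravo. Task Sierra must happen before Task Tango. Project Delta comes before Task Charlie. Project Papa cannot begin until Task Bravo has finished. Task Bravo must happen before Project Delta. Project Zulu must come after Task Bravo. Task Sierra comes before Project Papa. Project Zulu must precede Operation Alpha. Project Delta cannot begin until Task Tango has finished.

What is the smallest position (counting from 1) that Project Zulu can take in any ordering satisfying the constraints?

4

Every operation that must precede Project Zulu has to come before it. Tracing all chains that end at Project Zulu, those operations are: Project Quebec, Task Bravo, Task Kilo — 3 in total.
With 3 mandatory predecessors, the earliest Project Zulu can sit is position 3+1 = 4, and placing just those 3 first achieves it.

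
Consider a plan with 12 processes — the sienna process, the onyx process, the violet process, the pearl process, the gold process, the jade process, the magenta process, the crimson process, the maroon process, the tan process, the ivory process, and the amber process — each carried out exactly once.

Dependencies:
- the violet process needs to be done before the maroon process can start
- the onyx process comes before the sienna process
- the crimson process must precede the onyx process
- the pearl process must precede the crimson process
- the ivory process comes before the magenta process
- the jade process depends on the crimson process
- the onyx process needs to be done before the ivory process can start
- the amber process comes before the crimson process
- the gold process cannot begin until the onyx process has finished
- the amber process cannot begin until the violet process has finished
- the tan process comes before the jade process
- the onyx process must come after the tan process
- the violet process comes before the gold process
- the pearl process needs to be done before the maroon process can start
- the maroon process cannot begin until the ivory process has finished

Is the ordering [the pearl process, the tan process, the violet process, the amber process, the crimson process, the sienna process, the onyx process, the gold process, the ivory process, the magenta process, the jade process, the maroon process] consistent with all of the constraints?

No

Here the onyx process comes after the sienna process.
That contradicts the constraint that the onyx process must precede the sienna process.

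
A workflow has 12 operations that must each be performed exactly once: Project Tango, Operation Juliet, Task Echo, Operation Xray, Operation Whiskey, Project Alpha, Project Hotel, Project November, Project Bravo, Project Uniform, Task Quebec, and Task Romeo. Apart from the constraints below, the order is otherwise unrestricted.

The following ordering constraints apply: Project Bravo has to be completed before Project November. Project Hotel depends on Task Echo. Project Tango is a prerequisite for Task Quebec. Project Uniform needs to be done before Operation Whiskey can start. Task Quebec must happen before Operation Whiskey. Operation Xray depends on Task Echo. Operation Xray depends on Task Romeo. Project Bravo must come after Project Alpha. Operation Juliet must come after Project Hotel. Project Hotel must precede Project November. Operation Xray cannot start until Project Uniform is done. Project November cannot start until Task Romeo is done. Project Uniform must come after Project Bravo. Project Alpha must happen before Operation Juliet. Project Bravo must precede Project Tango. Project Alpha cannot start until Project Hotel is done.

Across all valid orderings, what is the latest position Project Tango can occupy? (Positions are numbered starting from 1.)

Following every chain forward from Project Tango, the operations that must come later are Operation Whiskey, Task Quebec — 2 of them.
So at least 2 operations follow Project Tango, putting Project Tango no later than position 10. That position is achievable by scheduling everything else first.

10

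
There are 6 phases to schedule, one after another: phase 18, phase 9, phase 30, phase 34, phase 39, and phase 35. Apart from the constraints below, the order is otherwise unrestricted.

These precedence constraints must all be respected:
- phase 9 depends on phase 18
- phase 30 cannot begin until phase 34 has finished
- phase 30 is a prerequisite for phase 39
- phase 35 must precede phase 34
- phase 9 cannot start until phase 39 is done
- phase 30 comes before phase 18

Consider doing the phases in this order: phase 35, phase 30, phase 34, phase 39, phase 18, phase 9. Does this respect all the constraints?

The sequence places phase 30 ahead of phase 34.
But one of the constraints requires phase 34 before phase 30, so this ordering violates it.

No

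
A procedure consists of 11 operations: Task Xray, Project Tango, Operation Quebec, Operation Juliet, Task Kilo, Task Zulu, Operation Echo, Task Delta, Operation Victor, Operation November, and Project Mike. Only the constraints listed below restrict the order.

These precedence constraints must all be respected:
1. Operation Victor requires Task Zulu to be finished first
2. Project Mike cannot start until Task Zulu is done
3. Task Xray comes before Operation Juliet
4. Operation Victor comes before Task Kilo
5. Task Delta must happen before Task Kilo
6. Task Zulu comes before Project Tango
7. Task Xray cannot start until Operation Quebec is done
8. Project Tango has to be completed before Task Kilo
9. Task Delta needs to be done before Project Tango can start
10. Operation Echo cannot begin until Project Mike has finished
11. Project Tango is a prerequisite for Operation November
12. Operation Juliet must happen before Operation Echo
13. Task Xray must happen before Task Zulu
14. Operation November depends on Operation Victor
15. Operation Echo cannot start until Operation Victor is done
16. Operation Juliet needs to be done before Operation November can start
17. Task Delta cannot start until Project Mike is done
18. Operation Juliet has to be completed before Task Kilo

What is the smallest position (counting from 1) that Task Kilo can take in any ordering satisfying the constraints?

Every operation that must precede Task Kilo has to come before it. Tracing all chains that end at Task Kilo, those operations are: Task Xray, Project Tango, Operation Quebec, Operation Juliet, Task Zulu, Task Delta, Operation Victor, Project Mike — 8 in total.
With 8 mandatory predecessors, the earliest Task Kilo can sit is position 8+1 = 9, and placing just those 8 first achieves it.

9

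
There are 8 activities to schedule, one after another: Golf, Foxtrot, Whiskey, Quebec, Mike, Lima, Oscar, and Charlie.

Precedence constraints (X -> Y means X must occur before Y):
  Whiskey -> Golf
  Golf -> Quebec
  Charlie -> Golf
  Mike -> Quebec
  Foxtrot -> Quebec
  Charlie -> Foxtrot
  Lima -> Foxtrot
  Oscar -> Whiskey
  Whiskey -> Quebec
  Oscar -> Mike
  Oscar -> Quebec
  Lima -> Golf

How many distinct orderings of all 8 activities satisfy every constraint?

The activities with no prerequisites are Lima, Oscar, Charlie; any of them can be placed first.
Systematically extending each partial ordering one activity at a time and counting, there are 164 complete orderings.

164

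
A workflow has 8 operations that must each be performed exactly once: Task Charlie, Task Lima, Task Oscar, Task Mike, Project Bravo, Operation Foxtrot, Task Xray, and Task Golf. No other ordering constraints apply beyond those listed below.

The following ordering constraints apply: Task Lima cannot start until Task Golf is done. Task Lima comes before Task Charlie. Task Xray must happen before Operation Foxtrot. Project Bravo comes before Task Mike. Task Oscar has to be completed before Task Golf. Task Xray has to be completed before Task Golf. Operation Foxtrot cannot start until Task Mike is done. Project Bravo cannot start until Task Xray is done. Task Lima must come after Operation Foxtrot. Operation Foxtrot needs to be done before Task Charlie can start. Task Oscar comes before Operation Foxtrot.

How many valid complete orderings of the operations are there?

The operations with no prerequisites are Task Oscar, Task Xray; any of them can be placed first.
Enumerating by repeatedly choosing an available operation (one whose prerequisites are all placed) gives 13 distinct complete orderings.

13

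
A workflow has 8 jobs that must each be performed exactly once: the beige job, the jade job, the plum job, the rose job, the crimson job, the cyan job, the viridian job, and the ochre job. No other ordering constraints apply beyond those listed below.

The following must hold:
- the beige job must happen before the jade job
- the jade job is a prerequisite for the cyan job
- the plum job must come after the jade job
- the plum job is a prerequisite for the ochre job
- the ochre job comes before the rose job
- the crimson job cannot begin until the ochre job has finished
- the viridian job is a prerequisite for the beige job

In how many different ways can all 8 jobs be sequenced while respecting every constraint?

Only the viridian job has no prerequisites, so it must go first.
Counting all ways to extend the partial order to a total order gives 10.

10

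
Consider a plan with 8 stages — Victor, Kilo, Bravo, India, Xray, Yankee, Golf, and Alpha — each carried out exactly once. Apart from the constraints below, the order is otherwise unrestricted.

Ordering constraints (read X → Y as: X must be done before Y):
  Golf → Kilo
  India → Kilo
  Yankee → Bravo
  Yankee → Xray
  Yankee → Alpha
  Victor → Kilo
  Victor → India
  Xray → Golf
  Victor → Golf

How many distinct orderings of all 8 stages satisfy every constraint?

2 stages have no prerequisites (Victor, Yankee), so any of them could come first.
Counting all ways to extend the partial order to a total order gives 320.

320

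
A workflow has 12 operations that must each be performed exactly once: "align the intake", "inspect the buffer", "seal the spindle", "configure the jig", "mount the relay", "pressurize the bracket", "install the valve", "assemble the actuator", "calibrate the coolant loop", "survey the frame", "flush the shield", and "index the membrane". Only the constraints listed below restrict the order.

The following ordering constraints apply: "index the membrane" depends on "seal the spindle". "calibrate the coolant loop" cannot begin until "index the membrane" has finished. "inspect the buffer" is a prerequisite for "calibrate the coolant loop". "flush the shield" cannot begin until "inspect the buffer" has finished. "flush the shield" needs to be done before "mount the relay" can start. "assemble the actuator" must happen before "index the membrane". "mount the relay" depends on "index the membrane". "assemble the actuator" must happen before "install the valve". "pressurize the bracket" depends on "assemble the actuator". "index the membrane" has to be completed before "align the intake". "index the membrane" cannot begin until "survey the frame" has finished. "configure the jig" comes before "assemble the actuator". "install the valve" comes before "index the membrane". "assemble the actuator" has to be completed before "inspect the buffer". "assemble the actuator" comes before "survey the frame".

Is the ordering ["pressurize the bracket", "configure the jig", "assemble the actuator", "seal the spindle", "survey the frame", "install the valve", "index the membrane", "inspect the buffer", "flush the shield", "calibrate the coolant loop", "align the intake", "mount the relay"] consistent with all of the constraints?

The sequence places "pressurize the bracket" ahead of "assemble the actuator".
But one of the constraints requires "assemble the actuator" before "pressurize the bracket", so this ordering violates it.

No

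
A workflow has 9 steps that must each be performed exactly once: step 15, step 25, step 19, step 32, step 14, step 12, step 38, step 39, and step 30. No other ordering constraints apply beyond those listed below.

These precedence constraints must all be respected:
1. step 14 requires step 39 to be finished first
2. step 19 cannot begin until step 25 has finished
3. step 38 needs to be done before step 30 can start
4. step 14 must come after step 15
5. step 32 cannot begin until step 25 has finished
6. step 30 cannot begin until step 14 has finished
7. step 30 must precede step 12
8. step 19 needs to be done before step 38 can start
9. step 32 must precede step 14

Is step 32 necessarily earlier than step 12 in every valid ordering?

Chaining the stated constraints: step 32 → step 14 → step 30 → step 12.
That forces step 32 before step 12 in every valid schedule.

Yes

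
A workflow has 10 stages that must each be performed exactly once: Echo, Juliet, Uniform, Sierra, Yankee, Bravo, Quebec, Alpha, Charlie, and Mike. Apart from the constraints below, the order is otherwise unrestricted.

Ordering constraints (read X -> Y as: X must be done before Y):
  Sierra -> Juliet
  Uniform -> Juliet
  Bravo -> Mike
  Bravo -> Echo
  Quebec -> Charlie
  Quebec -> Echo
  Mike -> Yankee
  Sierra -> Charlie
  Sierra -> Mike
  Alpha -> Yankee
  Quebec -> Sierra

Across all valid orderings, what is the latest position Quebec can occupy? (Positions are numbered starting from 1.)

4

Following every chain forward from Quebec, the stages that must come later are Echo, Juliet, Sierra, Yankee, Charlie, Mike — 6 of them.
With 6 mandatory successors out of 10 stages total, the latest slot for Quebec is 10−6 = 4, and it's reachable by doing all non-successors before Quebec.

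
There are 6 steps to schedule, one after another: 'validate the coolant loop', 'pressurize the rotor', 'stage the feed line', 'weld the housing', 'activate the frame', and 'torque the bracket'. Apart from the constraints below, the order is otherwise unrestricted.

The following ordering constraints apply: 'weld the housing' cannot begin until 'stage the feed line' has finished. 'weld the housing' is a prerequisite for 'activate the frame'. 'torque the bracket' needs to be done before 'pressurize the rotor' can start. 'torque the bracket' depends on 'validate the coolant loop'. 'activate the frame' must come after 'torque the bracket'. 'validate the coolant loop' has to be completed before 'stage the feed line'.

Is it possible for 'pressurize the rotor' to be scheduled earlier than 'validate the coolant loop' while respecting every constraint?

No

Following 'validate the coolant loop' → 'torque the bracket' → 'pressurize the rotor', 'validate the coolant loop' must precede 'pressurize the rotor' in every valid ordering.
Hence 'pressurize the rotor' can never be scheduled before 'validate the coolant loop'.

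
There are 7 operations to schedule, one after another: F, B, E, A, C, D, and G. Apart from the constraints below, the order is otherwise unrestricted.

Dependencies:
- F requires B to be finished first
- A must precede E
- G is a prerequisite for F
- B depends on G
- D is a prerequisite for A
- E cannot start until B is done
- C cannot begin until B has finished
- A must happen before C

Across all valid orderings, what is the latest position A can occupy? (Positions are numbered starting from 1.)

The operations that are forced after A, directly or by a chain of constraints, are E, C. That's 2 operations.
So at least 2 operations follow A, putting A no later than position 5. That position is achievable by scheduling everything else first.

5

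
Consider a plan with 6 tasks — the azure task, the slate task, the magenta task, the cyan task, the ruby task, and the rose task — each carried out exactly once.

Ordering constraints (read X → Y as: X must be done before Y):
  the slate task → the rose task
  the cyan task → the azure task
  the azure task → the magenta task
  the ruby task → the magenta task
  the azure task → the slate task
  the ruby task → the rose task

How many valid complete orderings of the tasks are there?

11

2 tasks have no prerequisites (the cyan task, the ruby task), so any of them could come first.
Systematically extending each partial ordering one task at a time and counting, there are 11 complete orderings.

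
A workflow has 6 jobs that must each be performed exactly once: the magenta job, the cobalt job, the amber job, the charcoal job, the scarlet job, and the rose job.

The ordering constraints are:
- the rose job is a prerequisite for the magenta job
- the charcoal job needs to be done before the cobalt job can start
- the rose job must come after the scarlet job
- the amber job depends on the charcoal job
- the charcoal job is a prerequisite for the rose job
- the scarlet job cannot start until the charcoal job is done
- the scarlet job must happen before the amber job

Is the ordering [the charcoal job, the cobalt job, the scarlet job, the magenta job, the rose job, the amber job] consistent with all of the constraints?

Here the rose job comes after the magenta job.
That contradicts the constraint that the rose job must precede the magenta job.

No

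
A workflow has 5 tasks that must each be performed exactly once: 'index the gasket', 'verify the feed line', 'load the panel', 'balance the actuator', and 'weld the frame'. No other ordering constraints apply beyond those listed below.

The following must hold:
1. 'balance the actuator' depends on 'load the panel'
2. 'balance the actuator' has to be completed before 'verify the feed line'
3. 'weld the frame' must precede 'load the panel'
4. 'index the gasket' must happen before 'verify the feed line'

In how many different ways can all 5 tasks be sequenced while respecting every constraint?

2 tasks have no prerequisites ('index the gasket', 'weld the frame'), so any of them could come first.
Counting all ways to extend the partial order to a total order gives 4.

4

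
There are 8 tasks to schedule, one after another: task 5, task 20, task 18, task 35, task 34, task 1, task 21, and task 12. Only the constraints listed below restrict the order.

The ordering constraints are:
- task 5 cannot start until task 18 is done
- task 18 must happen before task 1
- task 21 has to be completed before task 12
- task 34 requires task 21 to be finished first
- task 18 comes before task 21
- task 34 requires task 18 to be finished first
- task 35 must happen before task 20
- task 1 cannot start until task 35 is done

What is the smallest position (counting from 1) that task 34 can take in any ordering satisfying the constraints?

Working backwards through the constraints from task 34, its full set of required predecessors is task 18, task 21 — 2 of them.
So at minimum 2 tasks come before task 34, putting task 34 no earlier than position 3. That position is achievable by scheduling exactly those predecessors first.

3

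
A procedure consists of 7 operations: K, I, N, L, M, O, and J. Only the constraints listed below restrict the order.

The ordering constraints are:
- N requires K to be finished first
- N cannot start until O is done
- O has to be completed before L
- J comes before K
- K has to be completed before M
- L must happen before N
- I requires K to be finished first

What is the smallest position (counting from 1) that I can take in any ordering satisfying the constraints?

3

Working backwards through the constraints from I, its full set of required predecessors is K, J — 2 of them.
So at minimum 2 operations come before I, putting I no earlier than position 3. That position is achievable by scheduling exactly those predecessors first.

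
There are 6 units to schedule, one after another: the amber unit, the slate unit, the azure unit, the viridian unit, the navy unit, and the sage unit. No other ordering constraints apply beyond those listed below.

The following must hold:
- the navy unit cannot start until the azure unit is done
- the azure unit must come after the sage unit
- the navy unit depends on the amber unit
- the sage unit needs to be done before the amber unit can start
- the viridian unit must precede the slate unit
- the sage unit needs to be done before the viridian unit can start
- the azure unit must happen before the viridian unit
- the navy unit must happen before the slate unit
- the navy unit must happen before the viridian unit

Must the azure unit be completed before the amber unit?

No

Nothing in the constraints links the azure unit and the amber unit; they are unordered relative to each other.
There exist valid orderings with the amber unit before the azure unit, so the azure unit is not required to come first.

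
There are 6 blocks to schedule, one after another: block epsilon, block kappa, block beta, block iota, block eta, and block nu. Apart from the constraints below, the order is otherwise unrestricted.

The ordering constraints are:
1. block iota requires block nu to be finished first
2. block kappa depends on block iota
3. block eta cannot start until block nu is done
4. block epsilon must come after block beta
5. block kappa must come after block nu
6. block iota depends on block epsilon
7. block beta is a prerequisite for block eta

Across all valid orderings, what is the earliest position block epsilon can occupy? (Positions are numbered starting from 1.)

The only block forced before block epsilon (directly or transitively) is block beta.
With 1 mandatory predecessor, the earliest block epsilon can sit is position 1+1 = 2, and placing just that one first achieves it.

2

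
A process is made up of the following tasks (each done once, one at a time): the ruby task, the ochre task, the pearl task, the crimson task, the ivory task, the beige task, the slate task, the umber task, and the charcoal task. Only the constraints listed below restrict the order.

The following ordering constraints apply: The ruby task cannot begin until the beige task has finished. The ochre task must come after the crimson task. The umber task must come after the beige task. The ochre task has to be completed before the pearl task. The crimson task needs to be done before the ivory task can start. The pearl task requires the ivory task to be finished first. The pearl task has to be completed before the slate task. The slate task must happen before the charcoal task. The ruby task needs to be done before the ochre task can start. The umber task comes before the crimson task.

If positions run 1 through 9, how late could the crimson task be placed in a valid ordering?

Following every chain forward from the crimson task, the tasks that must come later are the ochre task, the pearl task, the ivory task, the slate task, the charcoal task — 5 of them.
With 5 mandatory successors out of 9 tasks total, the latest slot for the crimson task is 9−5 = 4, and it's reachable by doing all non-successors before the crimson task.

4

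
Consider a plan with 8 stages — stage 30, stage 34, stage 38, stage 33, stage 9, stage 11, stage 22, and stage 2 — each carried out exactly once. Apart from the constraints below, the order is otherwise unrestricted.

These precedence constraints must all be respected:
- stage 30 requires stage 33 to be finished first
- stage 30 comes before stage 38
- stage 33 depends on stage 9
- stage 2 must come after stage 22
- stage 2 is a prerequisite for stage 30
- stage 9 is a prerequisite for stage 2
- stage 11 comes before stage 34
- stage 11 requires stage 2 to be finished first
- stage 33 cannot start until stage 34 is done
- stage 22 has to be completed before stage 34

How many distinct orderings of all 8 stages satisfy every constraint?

2

2 stages have no prerequisites (stage 9, stage 22), so any of them could come first.
Systematically extending each partial ordering one stage at a time and counting, there are 2 complete orderings.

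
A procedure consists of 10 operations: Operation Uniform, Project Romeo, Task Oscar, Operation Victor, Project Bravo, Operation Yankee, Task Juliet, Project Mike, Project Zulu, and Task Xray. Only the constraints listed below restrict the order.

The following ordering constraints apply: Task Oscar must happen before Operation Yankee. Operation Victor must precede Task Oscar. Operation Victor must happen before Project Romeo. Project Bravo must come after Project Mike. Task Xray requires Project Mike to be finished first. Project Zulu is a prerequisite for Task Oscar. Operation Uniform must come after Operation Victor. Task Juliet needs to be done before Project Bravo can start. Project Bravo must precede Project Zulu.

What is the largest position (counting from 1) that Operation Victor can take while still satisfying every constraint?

Every operation that must follow Operation Victor has to come after it. Tracing all chains starting from Operation Victor, those operations are: Operation Uniform, Project Romeo, Task Oscar, Operation Yankee — 4 in total.
With 4 mandatory successors out of 10 operations total, the latest slot for Operation Victor is 10−4 = 6, and it's reachable by doing all non-successors before Operation Victor.

6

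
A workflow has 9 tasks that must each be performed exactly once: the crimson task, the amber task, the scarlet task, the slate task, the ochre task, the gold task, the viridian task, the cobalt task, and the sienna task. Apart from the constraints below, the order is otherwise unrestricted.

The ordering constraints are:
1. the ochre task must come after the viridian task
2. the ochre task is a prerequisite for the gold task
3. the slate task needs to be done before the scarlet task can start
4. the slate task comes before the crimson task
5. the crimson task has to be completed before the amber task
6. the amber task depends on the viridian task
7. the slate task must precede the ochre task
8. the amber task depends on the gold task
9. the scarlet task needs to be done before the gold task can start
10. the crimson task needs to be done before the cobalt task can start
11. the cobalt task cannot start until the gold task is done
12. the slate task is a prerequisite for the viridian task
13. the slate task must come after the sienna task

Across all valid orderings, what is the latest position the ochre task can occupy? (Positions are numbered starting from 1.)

Every task that must follow the ochre task has to come after it. Tracing all chains starting from the ochre task, those tasks are: the amber task, the gold task, the cobalt task — 3 in total.
So at least 3 tasks follow the ochre task, putting the ochre task no later than position 6. That position is achievable by scheduling everything else first.

6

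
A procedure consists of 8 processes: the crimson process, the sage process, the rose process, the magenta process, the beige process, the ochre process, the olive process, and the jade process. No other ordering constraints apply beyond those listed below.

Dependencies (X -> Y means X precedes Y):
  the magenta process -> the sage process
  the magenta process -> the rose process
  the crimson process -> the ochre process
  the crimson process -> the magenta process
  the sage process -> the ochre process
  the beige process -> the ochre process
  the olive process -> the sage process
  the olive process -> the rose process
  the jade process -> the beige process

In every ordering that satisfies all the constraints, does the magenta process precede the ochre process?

There is a constraint chain the magenta process → the sage process → the ochre process.
Hence the magenta process necessarily comes before the ochre process.

Yes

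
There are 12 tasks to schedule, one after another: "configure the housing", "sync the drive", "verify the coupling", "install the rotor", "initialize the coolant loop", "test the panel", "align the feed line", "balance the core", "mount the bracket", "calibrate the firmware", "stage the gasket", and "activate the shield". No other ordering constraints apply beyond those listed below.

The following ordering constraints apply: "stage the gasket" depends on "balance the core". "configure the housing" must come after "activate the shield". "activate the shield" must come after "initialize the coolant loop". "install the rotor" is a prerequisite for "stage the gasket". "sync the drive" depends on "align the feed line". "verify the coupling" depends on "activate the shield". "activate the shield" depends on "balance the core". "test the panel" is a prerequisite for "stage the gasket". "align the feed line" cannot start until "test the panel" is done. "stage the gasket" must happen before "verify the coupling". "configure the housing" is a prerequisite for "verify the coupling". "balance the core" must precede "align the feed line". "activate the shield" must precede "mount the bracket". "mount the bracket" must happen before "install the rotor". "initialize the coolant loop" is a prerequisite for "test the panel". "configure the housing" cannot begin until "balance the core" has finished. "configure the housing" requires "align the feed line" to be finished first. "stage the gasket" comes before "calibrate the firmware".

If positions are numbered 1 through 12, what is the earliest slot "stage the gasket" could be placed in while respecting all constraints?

7

Every task that must precede "stage the gasket" has to come before it. Tracing all chains that end at "stage the gasket", those tasks are: "install the rotor", "initialize the coolant loop", "test the panel", "balance the core", "mount the bracket", "activate the shield" — 6 in total.
With 6 mandatory predecessors, the earliest "stage the gasket" can sit is position 6+1 = 7, and placing just those 6 first achieves it.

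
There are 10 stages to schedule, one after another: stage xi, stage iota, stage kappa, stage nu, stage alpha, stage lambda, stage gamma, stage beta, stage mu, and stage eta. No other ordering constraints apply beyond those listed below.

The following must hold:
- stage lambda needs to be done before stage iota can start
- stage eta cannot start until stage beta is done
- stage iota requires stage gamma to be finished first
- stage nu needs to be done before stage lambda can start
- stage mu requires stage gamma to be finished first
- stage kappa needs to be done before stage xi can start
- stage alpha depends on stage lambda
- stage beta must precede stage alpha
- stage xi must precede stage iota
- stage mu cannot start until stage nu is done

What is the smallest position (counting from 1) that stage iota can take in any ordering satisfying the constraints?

Working backwards through the constraints from stage iota, its full set of required predecessors is stage xi, stage kappa, stage nu, stage lambda, stage gamma — 5 of them.
So at minimum 5 stages come before stage iota, putting stage iota no earlier than position 6. That position is achievable by scheduling exactly those predecessors first.

6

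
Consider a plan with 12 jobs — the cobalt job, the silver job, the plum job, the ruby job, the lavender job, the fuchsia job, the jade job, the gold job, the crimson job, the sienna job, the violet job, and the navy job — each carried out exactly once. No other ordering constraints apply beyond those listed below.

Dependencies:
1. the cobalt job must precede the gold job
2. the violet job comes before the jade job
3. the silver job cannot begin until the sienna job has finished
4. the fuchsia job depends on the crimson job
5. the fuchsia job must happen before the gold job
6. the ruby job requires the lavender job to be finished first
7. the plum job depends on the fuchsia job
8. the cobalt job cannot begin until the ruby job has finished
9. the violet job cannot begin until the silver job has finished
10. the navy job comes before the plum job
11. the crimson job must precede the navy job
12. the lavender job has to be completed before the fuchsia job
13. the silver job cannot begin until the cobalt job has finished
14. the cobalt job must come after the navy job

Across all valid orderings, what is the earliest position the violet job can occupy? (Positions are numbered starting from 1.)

Every job that must precede the violet job has to come before it. Tracing all chains that end at the violet job, those jobs are: the cobalt job, the silver job, the ruby job, the lavender job, the crimson job, the sienna job, the navy job — 7 in total.
So at minimum 7 jobs come before the violet job, putting the violet job no earlier than position 8. That position is achievable by scheduling exactly those predecessors first.

8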